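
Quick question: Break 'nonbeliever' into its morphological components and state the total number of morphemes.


Step 1: Identify prefix: 'non' (meaning: not)
Step 2: Identify root: 'believe'
Step 3: Identify suffix(es): 'er'
Decomposition: non- (prefix: not) + believe (root) + -er (suffix: one who)
Total morphemes: 3

3 morphemes (non- (prefix: not) + believe (root) + -er (suffix: one who))


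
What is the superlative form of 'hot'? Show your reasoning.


Apply superlative formation (double final consonant, add -est): 'hot' -> 'hottest'.

hottest


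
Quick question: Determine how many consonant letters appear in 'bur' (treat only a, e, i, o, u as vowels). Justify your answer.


Consonants in 'bur': b, r = 2 consonants.

2


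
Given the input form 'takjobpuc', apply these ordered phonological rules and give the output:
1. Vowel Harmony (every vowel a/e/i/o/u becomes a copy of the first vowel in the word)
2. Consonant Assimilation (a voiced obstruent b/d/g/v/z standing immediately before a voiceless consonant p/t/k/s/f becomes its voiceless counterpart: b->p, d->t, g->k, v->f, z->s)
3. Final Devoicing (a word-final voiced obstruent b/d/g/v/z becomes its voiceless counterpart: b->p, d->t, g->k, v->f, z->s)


Starting form: 'takjobpuc'
Rule 1: Vowel Harmony: all vowels become 'a' (matching first vowel). 'takjobpuc' -> 'takjabpac'
Rule 2: Consonant Assimilation: voiced obstruent before voiceless consonant becomes voiceless ('bp' -> 'pp'). 'takjabpac' -> 'takjappac'
Rule 3: Final Devoicing: final consonant 'c' is not one of the voiced obstruents b/d/g/v/z. No change.
Final form: 'takjappac'

takjappac


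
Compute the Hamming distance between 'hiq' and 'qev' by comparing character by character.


Alignment:
Position 1: 'h' vs 'q' = DIFFER
Position 2: 'i' vs 'e' = DIFFER
Position 3: 'q' vs 'v' = DIFFER
Total differences: 3

3


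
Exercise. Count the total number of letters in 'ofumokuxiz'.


Spell out 'ofumokuxiz' and number each letter: o(1), f(2), u(3), m(4), o(5), k(6), u(7), x(8), i(9), z(10). Total: 10 letters.

10


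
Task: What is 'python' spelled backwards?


Reverse 'python' character by character: 'nohtyp'.

nohtyp


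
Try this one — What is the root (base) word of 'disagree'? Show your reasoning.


Remove prefix 'dis' from 'disagree' to get root 'agree'.

agree


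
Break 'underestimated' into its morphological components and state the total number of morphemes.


Step 1: Identify prefix: 'under' (meaning: beneath/insufficient)
Step 2: Identify root: 'estimate'
Step 3: Identify suffix(es): 'ed'
Decomposition: under- (prefix: beneath/insufficient) + estimate (root) + -ed (suffix: past)
Total morphemes: 3

3 morphemes (under- (prefix: beneath/insufficient) + estimate (root) + -ed (suffix: past))


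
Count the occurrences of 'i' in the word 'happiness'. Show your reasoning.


Letter 'i' in 'happiness': found at position(s) 5 = 1 occurrence(s).

1


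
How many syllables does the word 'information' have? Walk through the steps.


Break 'information' into syllables: in-for-ma-tion -> in | for | ma | tion = 4 syllables

4 syllables


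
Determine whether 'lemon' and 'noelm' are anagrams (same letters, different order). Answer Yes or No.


Sorted letters of 'lemon': 'elmno'
Sorted letters of 'noelm': 'elmno'
They match.

Yes


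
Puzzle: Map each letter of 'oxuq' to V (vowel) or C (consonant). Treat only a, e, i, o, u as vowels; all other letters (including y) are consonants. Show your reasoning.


Letter mapping: o = V, x = C, u = V, q = C.

VCVC


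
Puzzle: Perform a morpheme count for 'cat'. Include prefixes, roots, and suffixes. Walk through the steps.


Decomposition: cat (free morpheme) = 1 morpheme(s)

1 morphemes


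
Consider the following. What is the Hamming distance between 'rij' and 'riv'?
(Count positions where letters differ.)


Alignment:
Position 1: 'r' vs 'r' = match
Position 2: 'i' vs 'i' = match
Position 3: 'j' vs 'v' = DIFFER
Total differences: 1

1


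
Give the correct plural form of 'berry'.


Apply rule: Change -y to -ies (consonant + y). 'berry' becomes 'berries'.

berries


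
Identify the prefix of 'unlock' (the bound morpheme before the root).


The word 'unlock' = 'un' (prefix) + 'lock' (root). The prefix is 'un'.

un


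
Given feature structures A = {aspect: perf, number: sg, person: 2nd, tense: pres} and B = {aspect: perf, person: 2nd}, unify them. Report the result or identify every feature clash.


Compare features:
aspect: A=perf vs B=perf -> unified: perf
number: A=sg vs B=_ -> unified: sg
person: A=2nd vs B=2nd -> unified: 2nd
tense: A=pres vs B=_ -> unified: pres
No clashes found.

Unified: {aspect: perf, number: sg, person: 2nd, tense: pres}


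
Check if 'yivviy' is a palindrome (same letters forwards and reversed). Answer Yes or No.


Forward: 'yivviy'
Reversed: 'yivviy'
They are identical.

Yes


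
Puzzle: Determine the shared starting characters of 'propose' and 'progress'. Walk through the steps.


Compare from the start: 3 characters match: 'pro'. Mismatch at position 4: 'p' vs 'g'.

pro


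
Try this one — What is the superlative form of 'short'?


Apply superlative formation (add -est): 'short' -> 'shortest'.

shortest


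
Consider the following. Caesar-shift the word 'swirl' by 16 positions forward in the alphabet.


Shift each letter by 16: s -> i, w -> m, i -> y, r -> h, l -> b. Result: 'imyhb'.

imyhb


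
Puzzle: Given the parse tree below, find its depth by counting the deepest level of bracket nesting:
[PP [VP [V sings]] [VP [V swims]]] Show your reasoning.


Count bracket nesting levels:
'[' at pos 0: depth = 1
'[' at pos 4: depth = 2
'[' at pos 8: depth = 3
'[' at pos 19: depth = 2
'[' at pos 23: depth = 3
Maximum depth reached: 3

3


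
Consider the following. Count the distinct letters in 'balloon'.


Unique letters in 'balloon': {a, b, l, n, o} = 5 distinct letters.

5


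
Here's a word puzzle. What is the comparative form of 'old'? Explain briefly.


Apply comparative formation (add -er): 'old' -> 'older'.

older


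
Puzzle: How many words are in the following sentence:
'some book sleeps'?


Split into words: some | book | sleeps = 3 words.

3


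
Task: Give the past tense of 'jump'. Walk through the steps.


Apply rule: Add -ed. 'jump' becomes 'jumped'.

jumped


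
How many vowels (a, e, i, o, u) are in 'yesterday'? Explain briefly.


Vowels in 'yesterday': e, e, a = 3 vowels.

3


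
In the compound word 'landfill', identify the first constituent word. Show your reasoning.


Split 'landfill' into 'land' + 'fill'. The first part is 'land'.

land


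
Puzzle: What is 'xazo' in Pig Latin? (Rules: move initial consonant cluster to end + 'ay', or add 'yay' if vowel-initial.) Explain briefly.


'xazo': move consonant cluster 'x' to end and add 'ay': 'azoxay'.

azoxay


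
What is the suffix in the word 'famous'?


The word 'famous' = 'fame' (root) + '-ous' (suffix). The suffix is '-ous'.

ous


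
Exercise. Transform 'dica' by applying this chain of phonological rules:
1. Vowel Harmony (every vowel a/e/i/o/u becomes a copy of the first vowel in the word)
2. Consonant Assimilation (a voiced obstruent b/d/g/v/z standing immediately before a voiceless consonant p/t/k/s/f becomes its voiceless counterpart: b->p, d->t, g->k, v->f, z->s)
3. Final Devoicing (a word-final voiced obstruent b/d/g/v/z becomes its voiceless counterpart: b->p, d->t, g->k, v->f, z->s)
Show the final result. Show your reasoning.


Starting form: 'dica'
Rule 1: Vowel Harmony: all vowels become 'i' (matching first vowel). 'dica' -> 'dici'
Rule 2: Consonant Assimilation: no voiced obstruent (b/d/g/v/z) stands immediately before a voiceless consonant (p/t/k/s/f). No change.
Rule 3: Final Devoicing: the word ends in the vowel 'i', not a consonant. No change.
Final form: 'dici'

dici


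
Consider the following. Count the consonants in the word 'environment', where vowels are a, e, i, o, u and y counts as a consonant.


Consonants in 'environment': n, v, r, n, m, n, t = 7 consonants.

7


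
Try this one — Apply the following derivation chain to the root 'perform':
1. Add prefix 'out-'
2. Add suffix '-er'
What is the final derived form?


Step 1: Add prefix 'out-' to 'perform' = 'outperform'
Step 2: Add suffix '-er' to 'outperform' = 'outperformer'

outperformer


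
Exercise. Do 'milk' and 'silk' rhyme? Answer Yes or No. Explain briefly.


Rime (stressed vowel + following sounds) of 'milk': -ilk = /ɪlk/
Rime of 'silk': -ilk = /ɪlk/
/ɪlk/ and /ɪlk/ are the same ending sound, so the words rhyme.

Yes


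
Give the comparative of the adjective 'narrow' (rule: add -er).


Apply comparative formation (add -er): 'narrow' -> 'narrower'.

narrower


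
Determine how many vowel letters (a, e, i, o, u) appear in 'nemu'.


Vowels in 'nemu': e, u = 2 vowels.

2


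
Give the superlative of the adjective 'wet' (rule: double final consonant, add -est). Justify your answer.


Apply superlative formation (double final consonant, add -est): 'wet' -> 'wettest'.

wettest


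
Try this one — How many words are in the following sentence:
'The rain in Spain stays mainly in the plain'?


Split into words: The | rain | in | Spain | stays | mainly | in | the | plain = 9 words.

9


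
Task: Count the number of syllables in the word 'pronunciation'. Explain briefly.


Break 'pronunciation' into syllables: pro-nun-ci-a-tion -> pro | nun | ci | a | tion = 5 syllables

5 syllables


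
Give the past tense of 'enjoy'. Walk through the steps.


Apply rule: Add -ed. 'enjoy' becomes 'enjoyed'.

enjoyed


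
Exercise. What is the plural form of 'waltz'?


Apply rule: Add -es (sibilant/fricative ending). 'waltz' becomes 'waltzes'.

waltzes


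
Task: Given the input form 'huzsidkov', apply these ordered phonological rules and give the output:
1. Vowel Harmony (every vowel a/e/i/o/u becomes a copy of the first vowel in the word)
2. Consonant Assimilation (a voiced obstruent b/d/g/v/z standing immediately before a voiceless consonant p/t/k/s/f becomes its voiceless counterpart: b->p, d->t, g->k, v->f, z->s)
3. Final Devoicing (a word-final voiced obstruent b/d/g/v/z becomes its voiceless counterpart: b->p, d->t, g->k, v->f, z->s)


Starting form: 'huzsidkov'
Rule 1: Vowel Harmony: all vowels become 'u' (matching first vowel). 'huzsidkov' -> 'huzsudkuv'
Rule 2: Consonant Assimilation: voiced obstruent before voiceless consonant becomes voiceless ('zs' -> 'ss', 'dk' -> 'tk'). 'huzsudkuv' -> 'hussutkuv'
Rule 3: Final Devoicing: word-final voiced obstruent 'v' becomes voiceless 'f'. 'hussutkuv' -> 'hussutkuf'
Final form: 'hussutkuf'

hussutkuf


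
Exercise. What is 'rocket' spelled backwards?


Reverse 'rocket' character by character: 'tekcor'.

tekcor


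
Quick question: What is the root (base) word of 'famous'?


Remove suffix '-ous' from 'famous' to get root 'fame'.

fame


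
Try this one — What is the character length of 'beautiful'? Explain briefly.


Spell out 'beautiful' and number each letter: b(1), e(2), a(3), u(4), t(5), i(6), f(7), u(8), l(9). Total: 9 letters.

9


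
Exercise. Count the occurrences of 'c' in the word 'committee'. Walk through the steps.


Letter 'c' in 'committee': found at position(s) 1 = 1 occurrence(s).

1


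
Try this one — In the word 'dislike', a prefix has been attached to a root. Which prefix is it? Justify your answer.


The word 'dislike' = 'dis' (prefix) + 'like' (root). The prefix is 'dis'.

dis


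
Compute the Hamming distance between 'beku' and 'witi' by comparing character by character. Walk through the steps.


Alignment:
Position 1: 'b' vs 'w' = DIFFER
Position 2: 'e' vs 'i' = DIFFER
Position 3: 'k' vs 't' = DIFFER
Position 4: 'u' vs 'i' = DIFFER
Total differences: 4

4


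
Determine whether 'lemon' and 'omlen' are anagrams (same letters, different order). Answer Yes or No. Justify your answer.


Sorted letters of 'lemon': 'elmno'
Sorted letters of 'omlen': 'elmno'
They match.

Yes


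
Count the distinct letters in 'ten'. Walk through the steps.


Unique letters in 'ten': {e, n, t} = 3 distinct letters.

3


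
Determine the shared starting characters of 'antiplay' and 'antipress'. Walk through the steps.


Compare from the start: 5 characters match: 'antip'. Mismatch at position 6: 'l' vs 'r'.

antip


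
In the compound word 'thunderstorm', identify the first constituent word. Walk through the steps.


Split 'thunderstorm' into 'thunder' + 'storm'. The first part is 'thunder'.

thunder


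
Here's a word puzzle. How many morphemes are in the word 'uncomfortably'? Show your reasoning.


Decomposition: un- (prefix) + comfort (root) + -able (suffix) + -ly (suffix) = 4 morpheme(s)

4 morphemes


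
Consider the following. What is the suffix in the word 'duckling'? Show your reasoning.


The word 'duckling' = 'duck' (root) + '-ling' (suffix). The suffix is '-ling'.

ling


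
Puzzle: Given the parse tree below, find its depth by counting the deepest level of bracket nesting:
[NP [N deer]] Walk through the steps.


Count bracket nesting levels:
'[' at pos 0: depth = 1
'[' at pos 4: depth = 2
Maximum depth reached: 2

2


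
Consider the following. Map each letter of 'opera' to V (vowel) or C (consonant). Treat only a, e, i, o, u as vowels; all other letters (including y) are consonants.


Letter mapping: o = V, p = C, e = V, r = C, a = V.

VCVCV


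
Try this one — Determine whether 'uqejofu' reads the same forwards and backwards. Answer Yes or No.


Forward: 'uqejofu'
Reversed: 'ufojequ'
They differ.

No


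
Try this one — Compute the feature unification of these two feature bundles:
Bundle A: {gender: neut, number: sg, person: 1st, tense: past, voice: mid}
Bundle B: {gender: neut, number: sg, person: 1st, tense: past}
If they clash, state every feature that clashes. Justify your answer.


Compare features:
gender: A=neut vs B=neut -> unified: neut
number: A=sg vs B=sg -> unified: sg
person: A=1st vs B=1st -> unified: 1st
tense: A=past vs B=past -> unified: past
voice: A=mid vs B=_ -> unified: mid
No clashes found.

Unified: {gender: neut, number: sg, person: 1st, tense: past, voice: mid}


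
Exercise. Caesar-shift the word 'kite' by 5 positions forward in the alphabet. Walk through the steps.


Shift each letter by 5: k -> p, i -> n, t -> y, e -> j. Result: 'pnyj'.

pnyj


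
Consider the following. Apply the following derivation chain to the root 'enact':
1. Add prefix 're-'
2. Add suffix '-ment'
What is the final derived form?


Step 1: Add prefix 're-' to 'enact' = 'reenact'
Step 2: Add suffix '-ment' to 'reenact' = 'reenactment'

reenactment


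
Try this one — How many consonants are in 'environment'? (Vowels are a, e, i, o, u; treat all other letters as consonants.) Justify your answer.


Consonants in 'environment': n, v, r, n, m, n, t = 7 consonants.

7


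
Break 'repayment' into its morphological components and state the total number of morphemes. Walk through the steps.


Step 1: Identify prefix: 're' (meaning: again)
Step 2: Identify root: 'pay'
Step 3: Identify suffix(es): 'ment'
Decomposition: re- (prefix: again) + pay (root) + -ment (suffix: action/result)
Total morphemes: 3

3 morphemes (re- (prefix: again) + pay (root) + -ment (suffix: action/result))


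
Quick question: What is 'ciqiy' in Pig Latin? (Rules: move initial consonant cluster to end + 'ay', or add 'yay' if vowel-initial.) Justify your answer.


'ciqiy': move consonant cluster 'c' to end and add 'ay': 'iqiycay'.

iqiycay


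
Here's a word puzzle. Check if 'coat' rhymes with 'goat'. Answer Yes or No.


Rime (stressed vowel + following sounds) of 'coat': -oat = /oʊt/
Rime of 'goat': -oat = /oʊt/
/oʊt/ and /oʊt/ are the same ending sound, so the words rhyme.

Yes


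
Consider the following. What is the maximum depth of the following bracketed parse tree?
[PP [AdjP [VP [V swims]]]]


Count bracket nesting levels:
'[' at pos 0: depth = 1
'[' at pos 4: depth = 2
'[' at pos 10: depth = 3
'[' at pos 14: depth = 4
Maximum depth reached: 4

4


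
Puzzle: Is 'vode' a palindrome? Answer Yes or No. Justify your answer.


Forward: 'vode'
Reversed: 'edov'
They differ.

No


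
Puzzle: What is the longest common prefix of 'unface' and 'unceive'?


Compare from the start: 2 characters match: 'un'. Mismatch at position 3: 'f' vs 'c'.

un


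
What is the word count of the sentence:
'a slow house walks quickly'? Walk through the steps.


Split into words: a | slow | house | walks | quickly = 5 words.

5


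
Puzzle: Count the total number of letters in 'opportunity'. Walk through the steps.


Spell out 'opportunity' and number each letter: o(1), p(2), p(3), o(4), r(5), t(6), u(7), n(8), i(9), t(10), y(11). Total: 11 letters.

11


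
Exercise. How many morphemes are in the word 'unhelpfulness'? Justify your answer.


Decomposition: un- (prefix) + help (root) + -ful (suffix) + -ness (suffix) = 4 morpheme(s)

4 morphemes


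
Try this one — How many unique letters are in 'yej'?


Unique letters in 'yej': {e, j, y} = 3 distinct letters.

3


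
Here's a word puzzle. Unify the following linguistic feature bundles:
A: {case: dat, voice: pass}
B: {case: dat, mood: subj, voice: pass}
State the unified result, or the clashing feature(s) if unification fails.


Compare features:
case: A=dat vs B=dat -> unified: dat
mood: A=_ vs B=subj -> unified: subj
voice: A=pass vs B=pass -> unified: pass
No clashes found.

Unified: {case: dat, mood: subj, voice: pass}


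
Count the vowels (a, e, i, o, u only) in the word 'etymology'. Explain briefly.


Vowels in 'etymology': e, o, o = 3 vowels.

3


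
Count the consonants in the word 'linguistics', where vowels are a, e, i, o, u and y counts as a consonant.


Consonants in 'linguistics': l, n, g, s, t, c, s = 7 consonants.

7


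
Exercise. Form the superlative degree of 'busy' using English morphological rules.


Apply superlative formation (consonant + y: change y to i, add -est): 'busy' -> 'busiest'.

busiest


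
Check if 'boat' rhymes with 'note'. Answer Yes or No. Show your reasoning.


Rime (stressed vowel + following sounds) of 'boat': -oat = /oʊt/
Rime of 'note': -ote = /oʊt/
/oʊt/ and /oʊt/ are the same ending sound, so the words rhyme.

Yes


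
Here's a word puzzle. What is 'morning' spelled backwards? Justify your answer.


Reverse 'morning' character by character: 'gninrom'.

gninrom


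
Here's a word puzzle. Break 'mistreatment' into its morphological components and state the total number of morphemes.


Step 1: Identify prefix: 'mis' (meaning: wrongly)
Step 2: Identify root: 'treat'
Step 3: Identify suffix(es): 'ment'
Decomposition: mis- (prefix: wrongly) + treat (root) + -ment (suffix: action/result)
Total morphemes: 3

3 morphemes (mis- (prefix: wrongly) + treat (root) + -ment (suffix: action/result))


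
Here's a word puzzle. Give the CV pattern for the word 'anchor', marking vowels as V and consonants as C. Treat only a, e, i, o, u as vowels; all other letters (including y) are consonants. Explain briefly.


Letter mapping: a = V, n = C, c = C, h = C, o = V, r = C.

VCCCVC


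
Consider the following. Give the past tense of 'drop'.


Apply rule: Double final consonant and add -ed. 'drop' becomes 'dropped'.

dropped


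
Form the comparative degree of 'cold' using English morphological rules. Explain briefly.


Apply comparative formation (add -er): 'cold' -> 'colder'.

colder


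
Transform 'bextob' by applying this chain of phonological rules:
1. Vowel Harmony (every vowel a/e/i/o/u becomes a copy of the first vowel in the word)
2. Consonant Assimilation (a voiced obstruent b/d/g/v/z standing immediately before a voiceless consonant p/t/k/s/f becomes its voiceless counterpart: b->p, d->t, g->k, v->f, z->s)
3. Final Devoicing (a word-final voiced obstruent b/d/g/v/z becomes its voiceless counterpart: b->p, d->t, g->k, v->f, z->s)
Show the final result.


Starting form: 'bextob'
Rule 1: Vowel Harmony: all vowels become 'e' (matching first vowel). 'bextob' -> 'bexteb'
Rule 2: Consonant Assimilation: no voiced obstruent (b/d/g/v/z) stands immediately before a voiceless consonant (p/t/k/s/f). No change.
Rule 3: Final Devoicing: word-final voiced obstruent 'b' becomes voiceless 'p'. 'bexteb' -> 'bextep'
Final form: 'bextep'

bextep


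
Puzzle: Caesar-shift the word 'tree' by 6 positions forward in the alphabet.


Shift each letter by 6: t -> z, r -> x, e -> k, e -> k. Result: 'zxkk'.

zxkk


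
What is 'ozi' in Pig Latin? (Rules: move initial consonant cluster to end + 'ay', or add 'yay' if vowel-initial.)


'ozi' starts with a vowel, so add 'yay': 'oziyay'.

oziyay


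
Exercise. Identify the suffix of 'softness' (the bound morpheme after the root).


The word 'softness' = 'soft' (root) + '-ness' (suffix). The suffix is '-ness'.

ness


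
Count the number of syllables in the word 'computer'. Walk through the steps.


Break 'computer' into syllables: com-pu-ter -> com | pu | ter = 3 syllables

3 syllables


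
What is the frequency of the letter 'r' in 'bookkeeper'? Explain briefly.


Letter 'r' in 'bookkeeper': found at position(s) 10 = 1 occurrence(s).

1


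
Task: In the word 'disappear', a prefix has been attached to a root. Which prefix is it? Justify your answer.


The word 'disappear' = 'dis' (prefix) + 'appear' (root). The prefix is 'dis'.

dis


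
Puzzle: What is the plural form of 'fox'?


Apply rule: Add -es (sibilant/fricative ending). 'fox' becomes 'foxes'.

foxes


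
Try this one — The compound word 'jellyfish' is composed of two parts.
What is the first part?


Split 'jellyfish' into 'jelly' + 'fish'. The first part is 'jelly'.

jelly


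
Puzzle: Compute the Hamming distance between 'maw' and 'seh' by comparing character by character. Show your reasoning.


Alignment:
Position 1: 'm' vs 's' = DIFFER
Position 2: 'a' vs 'e' = DIFFER
Position 3: 'w' vs 'h' = DIFFER
Total differences: 3

3


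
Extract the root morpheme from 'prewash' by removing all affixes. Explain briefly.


Remove prefix 'pre' from 'prewash' to get root 'wash'.

wash


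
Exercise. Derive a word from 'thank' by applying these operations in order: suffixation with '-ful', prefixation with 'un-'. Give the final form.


Step 1: Add suffix '-ful' to 'thank' = 'thankful'
Step 2: Add prefix 'un-' to 'thankful' = 'unthankful'

unthankful


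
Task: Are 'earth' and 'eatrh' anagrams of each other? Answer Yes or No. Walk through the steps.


Sorted letters of 'earth': 'aehrt'
Sorted letters of 'eatrh': 'aehrt'
They match.

Yes


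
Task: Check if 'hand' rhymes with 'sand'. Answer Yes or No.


Rime (stressed vowel + following sounds) of 'hand': -and = /ænd/
Rime of 'sand': -and = /ænd/
/ænd/ and /ænd/ are the same ending sound, so the words rhyme.

Yes


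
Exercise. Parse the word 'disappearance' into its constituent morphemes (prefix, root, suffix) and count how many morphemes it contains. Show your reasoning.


Step 1: Identify prefix: 'dis' (meaning: not/apart)
Step 2: Identify root: 'appear'
Step 3: Identify suffix(es): 'ance'
Decomposition: dis- (prefix: not/apart) + appear (root) + -ance (suffix: state/act)
Total morphemes: 3

3 morphemes (dis- (prefix: not/apart) + appear (root) + -ance (suffix: state/act))


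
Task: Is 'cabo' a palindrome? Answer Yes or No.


Forward: 'cabo'
Reversed: 'obac'
They differ.

No


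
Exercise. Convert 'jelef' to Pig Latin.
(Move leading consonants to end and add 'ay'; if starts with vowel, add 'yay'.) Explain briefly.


'jelef': move consonant cluster 'j' to end and add 'ay': 'elefjay'.

elefjay


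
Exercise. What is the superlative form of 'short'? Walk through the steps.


Apply superlative formation (add -est): 'short' -> 'shortest'.

shortest


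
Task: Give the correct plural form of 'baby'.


Apply rule: Change -y to -ies (consonant + y). 'baby' becomes 'babies'.

babies


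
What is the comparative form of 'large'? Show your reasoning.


Apply comparative formation (ends in e: add -r): 'large' -> 'larger'.

larger


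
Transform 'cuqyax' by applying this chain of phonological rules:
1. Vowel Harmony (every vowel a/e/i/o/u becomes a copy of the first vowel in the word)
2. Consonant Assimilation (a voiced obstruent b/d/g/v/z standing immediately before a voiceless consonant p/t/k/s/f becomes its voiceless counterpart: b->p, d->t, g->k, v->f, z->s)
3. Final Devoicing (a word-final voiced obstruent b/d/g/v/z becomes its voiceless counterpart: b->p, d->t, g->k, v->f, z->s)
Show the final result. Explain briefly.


Starting form: 'cuqyax'
Rule 1: Vowel Harmony: all vowels become 'u' (matching first vowel). 'cuqyax' -> 'cuqyux'
Rule 2: Consonant Assimilation: no voiced obstruent (b/d/g/v/z) stands immediately before a voiceless consonant (p/t/k/s/f). No change.
Rule 3: Final Devoicing: final consonant 'x' is not one of the voiced obstruents b/d/g/v/z. No change.
Final form: 'cuqyux'

cuqyux


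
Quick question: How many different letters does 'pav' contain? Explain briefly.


Unique letters in 'pav': {a, p, v} = 3 distinct letters.

3


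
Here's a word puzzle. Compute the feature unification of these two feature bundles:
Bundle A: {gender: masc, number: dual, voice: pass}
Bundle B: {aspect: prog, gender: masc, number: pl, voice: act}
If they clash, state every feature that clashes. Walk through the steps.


Compare features:
aspect: A=_ vs B=prog -> unified: prog
gender: A=masc vs B=masc -> unified: masc
number: A=dual vs B=pl -> CLASH
voice: A=pass vs B=act -> CLASH
Clashes detected on features 'number' (dual vs pl) and 'voice' (pass vs act); unification fails.

CLASH on 'number' (dual vs pl) and 'voice' (pass vs act)


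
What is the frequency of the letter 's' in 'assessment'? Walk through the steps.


Letter 's' in 'assessment': found at position(s) 2, 3, 5, 6 = 4 occurrence(s).

4


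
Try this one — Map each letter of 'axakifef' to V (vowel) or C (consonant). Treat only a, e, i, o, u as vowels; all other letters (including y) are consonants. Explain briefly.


Letter mapping: a = V, x = C, a = V, k = C, i = V, f = C, e = V, f = C.

VCVCVCVC


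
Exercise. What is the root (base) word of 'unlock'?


Remove prefix 'un' from 'unlock' to get root 'lock'.

lock


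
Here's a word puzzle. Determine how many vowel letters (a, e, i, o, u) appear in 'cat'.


Vowels in 'cat': a = 1 vowels.

1


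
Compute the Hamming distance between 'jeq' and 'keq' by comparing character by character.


Alignment:
Position 1: 'j' vs 'k' = DIFFER
Position 2: 'e' vs 'e' = match
Position 3: 'q' vs 'q' = match
Total differences: 1

1


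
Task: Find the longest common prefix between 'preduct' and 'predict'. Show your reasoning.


Compare from the start: 4 characters match: 'pred'. Mismatch at position 5: 'u' vs 'i'.

pred


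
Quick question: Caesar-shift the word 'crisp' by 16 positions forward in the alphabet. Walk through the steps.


Shift each letter by 16: c -> s, r -> h, i -> y, s -> i, p -> f. Result: 'shyif'.

shyif


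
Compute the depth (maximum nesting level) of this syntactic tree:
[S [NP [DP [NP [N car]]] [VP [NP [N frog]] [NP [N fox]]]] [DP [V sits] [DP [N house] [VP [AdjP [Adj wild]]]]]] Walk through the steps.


Count bracket nesting levels:
'[' at pos 0: depth = 1
'[' at pos 3: depth = 2
'[' at pos 7: depth = 3
'[' at pos 11: depth = 4
'[' at pos 15: depth = 5
'[' at pos 25: depth = 3
'[' at pos 29: depth = 4
'[' at pos 33: depth = 5
'[' at pos 43: depth = 4
'[' at pos 47: depth = 5
'[' at pos 58: depth = 2
'[' at pos 62: depth = 3
'[' at pos 71: depth = 3
'[' at pos 75: depth = 4
'[' at pos 85: depth = 4
'[' at pos 89: depth = 5
'[' at pos 95: depth = 6
Maximum depth reached: 6

6


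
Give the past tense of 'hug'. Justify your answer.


Apply rule: Double final consonant and add -ed. 'hug' becomes 'hugged'.

hugged


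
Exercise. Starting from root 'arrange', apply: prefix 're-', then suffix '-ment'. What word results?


Step 1: Add prefix 're-' to 'arrange' = 'rearrange'
Step 2: Add suffix '-ment' to 'rearrange' = 'rearrangement'

rearrangement


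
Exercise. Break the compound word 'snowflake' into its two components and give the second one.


Split 'snowflake' into 'snow' + 'flake'. The second part is 'flake'.

flake


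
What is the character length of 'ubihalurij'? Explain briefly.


Spell out 'ubihalurij' and number each letter: u(1), b(2), i(3), h(4), a(5), l(6), u(7), r(8), i(9), j(10). Total: 10 letters.

10


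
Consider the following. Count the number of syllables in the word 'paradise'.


Break 'paradise' into syllables: par-a-dise -> par | a | dise = 3 syllables

3 syllables


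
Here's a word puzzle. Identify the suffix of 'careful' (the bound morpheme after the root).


The word 'careful' = 'care' (root) + '-ful' (suffix). The suffix is '-ful'.

ful


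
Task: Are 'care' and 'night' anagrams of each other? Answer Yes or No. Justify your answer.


Sorted letters of 'care': 'acer'
Sorted letters of 'night': 'ghint'
They do not match.

No


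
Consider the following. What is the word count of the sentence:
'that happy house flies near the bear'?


Split into words: that | happy | house | flies | near | the | bear = 7 words.

7


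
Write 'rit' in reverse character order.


Reverse 'rit' character by character: 'tir'.

tir


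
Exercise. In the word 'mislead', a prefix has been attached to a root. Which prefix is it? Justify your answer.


The word 'mislead' = 'mis' (prefix) + 'lead' (root). The prefix is 'mis'.

mis


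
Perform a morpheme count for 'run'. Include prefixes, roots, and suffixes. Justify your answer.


Decomposition: run (free morpheme) = 1 morpheme(s)

1 morphemes


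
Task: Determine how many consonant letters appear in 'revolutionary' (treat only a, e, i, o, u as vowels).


Consonants in 'revolutionary': r, v, l, t, n, r, y = 7 consonants.

7


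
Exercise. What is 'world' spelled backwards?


Reverse 'world' character by character: 'dlrow'.

dlrow


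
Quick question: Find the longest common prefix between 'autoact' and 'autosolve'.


Compare from the start: 4 characters match: 'auto'. Mismatch at position 5: 'a' vs 's'.

auto


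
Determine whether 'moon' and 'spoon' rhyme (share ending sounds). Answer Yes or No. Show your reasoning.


Rime (stressed vowel + following sounds) of 'moon': -oon = /uːn/
Rime of 'spoon': -oon = /uːn/
/uːn/ and /uːn/ are the same ending sound, so the words rhyme.

Yes


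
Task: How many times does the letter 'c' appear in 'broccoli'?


Letter 'c' in 'broccoli': found at position(s) 4, 5 = 2 occurrence(s).

2


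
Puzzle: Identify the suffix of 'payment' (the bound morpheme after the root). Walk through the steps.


The word 'payment' = 'pay' (root) + '-ment' (suffix). The suffix is '-ment'.

ment


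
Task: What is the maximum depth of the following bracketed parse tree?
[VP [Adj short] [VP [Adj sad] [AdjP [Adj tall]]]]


Count bracket nesting levels:
'[' at pos 0: depth = 1
'[' at pos 4: depth = 2
'[' at pos 16: depth = 2
'[' at pos 20: depth = 3
'[' at pos 30: depth = 3
'[' at pos 36: depth = 4
Maximum depth reached: 4

4


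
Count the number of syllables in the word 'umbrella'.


Break 'umbrella' into syllables: um-brel-la -> um | brel | la = 3 syllables

3 syllables


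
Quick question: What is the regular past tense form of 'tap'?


Apply rule: Double final consonant and add -ed. 'tap' becomes 'tapped'.

tapped


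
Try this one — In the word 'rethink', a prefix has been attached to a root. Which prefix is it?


The word 'rethink' = 're' (prefix) + 'think' (root). The prefix is 're'.

re


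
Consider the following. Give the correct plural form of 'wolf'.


Apply rule: Change -f to -ves. 'wolf' becomes 'wolves'.

wolves


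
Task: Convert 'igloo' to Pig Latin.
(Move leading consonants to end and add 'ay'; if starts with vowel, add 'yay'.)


'igloo' starts with a vowel, so add 'yay': 'iglooyay'.

iglooyay


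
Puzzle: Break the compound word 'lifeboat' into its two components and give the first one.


Split 'lifeboat' into 'life' + 'boat'. The first part is 'life'.

life


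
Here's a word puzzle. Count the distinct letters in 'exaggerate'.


Unique letters in 'exaggerate': {a, e, g, r, t, x} = 6 distinct letters.

6


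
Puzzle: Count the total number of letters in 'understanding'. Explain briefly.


Spell out 'understanding' and number each letter: u(1), n(2), d(3), e(4), r(5), s(6), t(7), a(8), n(9), d(10), i(11), n(12), g(13). Total: 13 letters.

13


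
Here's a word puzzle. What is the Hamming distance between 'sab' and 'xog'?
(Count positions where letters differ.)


Alignment:
Position 1: 's' vs 'x' = DIFFER
Position 2: 'a' vs 'o' = DIFFER
Position 3: 'b' vs 'g' = DIFFER
Total differences: 3

3


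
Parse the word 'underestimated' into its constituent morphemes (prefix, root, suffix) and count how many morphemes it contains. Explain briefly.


Step 1: Identify prefix: 'under' (meaning: beneath/insufficient)
Step 2: Identify root: 'estimate'
Step 3: Identify suffix(es): 'ed'
Decomposition: under- (prefix: beneath/insufficient) + estimate (root) + -ed (suffix: past)
Total morphemes: 3

3 morphemes (under- (prefix: beneath/insufficient) + estimate (root) + -ed (suffix: past))


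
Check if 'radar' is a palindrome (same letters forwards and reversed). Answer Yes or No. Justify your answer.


Forward: 'radar'
Reversed: 'radar'
They are identical.

Yes


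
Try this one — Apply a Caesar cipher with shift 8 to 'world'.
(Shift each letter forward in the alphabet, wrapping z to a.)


Shift each letter by 8: w -> e, o -> w, r -> z, l -> t, d -> l. Result: 'ewztl'.

ewztl


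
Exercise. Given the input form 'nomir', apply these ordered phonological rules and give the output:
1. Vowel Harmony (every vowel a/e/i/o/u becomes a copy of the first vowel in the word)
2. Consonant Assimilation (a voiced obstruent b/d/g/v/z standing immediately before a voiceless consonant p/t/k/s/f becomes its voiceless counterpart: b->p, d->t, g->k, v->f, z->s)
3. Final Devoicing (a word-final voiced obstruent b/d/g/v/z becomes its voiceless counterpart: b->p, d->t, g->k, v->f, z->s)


Starting form: 'nomir'
Rule 1: Vowel Harmony: all vowels become 'o' (matching first vowel). 'nomir' -> 'nomor'
Rule 2: Consonant Assimilation: no voiced obstruent (b/d/g/v/z) stands immediately before a voiceless consonant (p/t/k/s/f). No change.
Rule 3: Final Devoicing: final consonant 'r' is not one of the voiced obstruents b/d/g/v/z. No change.
Final form: 'nomor'

nomor


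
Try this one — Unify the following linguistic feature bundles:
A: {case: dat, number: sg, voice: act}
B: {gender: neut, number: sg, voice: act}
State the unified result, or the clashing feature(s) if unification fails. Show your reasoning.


Compare features:
case: A=dat vs B=_ -> unified: dat
gender: A=_ vs B=neut -> unified: neut
number: A=sg vs B=sg -> unified: sg
voice: A=act vs B=act -> unified: act
No clashes found.

Unified: {case: dat, gender: neut, number: sg, voice: act}


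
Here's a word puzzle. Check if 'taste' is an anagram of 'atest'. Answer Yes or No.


Sorted letters of 'taste': 'aestt'
Sorted letters of 'atest': 'aestt'
They match.

Yes


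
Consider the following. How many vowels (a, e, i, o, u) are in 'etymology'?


Vowels in 'etymology': e, o, o = 3 vowels.

3


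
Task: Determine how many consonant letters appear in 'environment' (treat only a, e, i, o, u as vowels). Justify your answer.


Consonants in 'environment': n, v, r, n, m, n, t = 7 consonants.

7


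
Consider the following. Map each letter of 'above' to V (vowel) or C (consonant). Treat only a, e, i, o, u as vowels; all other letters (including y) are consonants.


Letter mapping: a = V, b = C, o = V, v = C, e = V.

VCVCV


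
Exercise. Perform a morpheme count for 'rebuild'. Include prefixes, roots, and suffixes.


Decomposition: re- (prefix) + build (root) = 2 morpheme(s)

2 morphemes


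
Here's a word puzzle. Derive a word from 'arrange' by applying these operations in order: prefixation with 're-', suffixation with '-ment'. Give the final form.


Step 1: Add prefix 're-' to 'arrange' = 'rearrange'
Step 2: Add suffix '-ment' to 'rearrange' = 'rearrangement'

rearrangement


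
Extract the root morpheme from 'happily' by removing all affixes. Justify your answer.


Remove suffix '-ly' from 'happily' to get root 'happy'.

happy


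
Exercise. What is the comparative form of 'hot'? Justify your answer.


Apply comparative formation (double final consonant, add -er): 'hot' -> 'hotter'.

hotter


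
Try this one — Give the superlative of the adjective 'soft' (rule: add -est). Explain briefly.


Apply superlative formation (add -est): 'soft' -> 'softest'.

softest


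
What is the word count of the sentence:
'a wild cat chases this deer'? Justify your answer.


Split into words: a | wild | cat | chases | this | deer = 6 words.

6


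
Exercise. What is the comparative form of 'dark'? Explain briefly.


Apply comparative formation (add -er): 'dark' -> 'darker'.

darker


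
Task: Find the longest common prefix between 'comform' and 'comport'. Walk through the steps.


Compare from the start: 3 characters match: 'com'. Mismatch at position 4: 'f' vs 'p'.

com


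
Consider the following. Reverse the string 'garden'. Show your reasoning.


Reverse 'garden' character by character: 'nedrag'.

nedrag


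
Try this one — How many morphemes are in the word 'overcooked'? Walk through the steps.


Decomposition: over- (prefix) + cook (root) + -ed (suffix) = 3 morpheme(s)

3 morphemes


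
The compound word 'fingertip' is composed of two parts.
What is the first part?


Split 'fingertip' into 'finger' + 'tip'. The first part is 'finger'.

finger


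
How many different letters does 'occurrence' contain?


Unique letters in 'occurrence': {c, e, n, o, r, u} = 6 distinct letters.

6


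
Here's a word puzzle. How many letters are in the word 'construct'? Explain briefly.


Spell out 'construct' and number each letter: c(1), o(2), n(3), s(4), t(5), r(6), u(7), c(8), t(9). Total: 9 letters.

9


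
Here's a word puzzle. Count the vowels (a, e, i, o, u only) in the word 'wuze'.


Vowels in 'wuze': u, e = 2 vowels.

2


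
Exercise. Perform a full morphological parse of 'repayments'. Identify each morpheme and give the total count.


Step 1: Identify prefix: 're' (meaning: again)
Step 2: Identify root: 'pay'
Step 3: Identify suffix(es): 'ment, s'
Decomposition: re- (prefix: again) + pay (root) + -ment (suffix: action/result) + -s (plural)
Total morphemes: 4

4 morphemes (re- (prefix: again) + pay (root) + -ment (suffix: action/result) + -s (plural))


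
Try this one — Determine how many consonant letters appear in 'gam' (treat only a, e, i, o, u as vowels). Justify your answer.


Consonants in 'gam': g, m = 2 consonants.

2


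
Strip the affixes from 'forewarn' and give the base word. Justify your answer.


Remove prefix 'fore' from 'forewarn' to get root 'warn'.

warn


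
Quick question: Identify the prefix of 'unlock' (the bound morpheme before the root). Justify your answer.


The word 'unlock' = 'un' (prefix) + 'lock' (root). The prefix is 'un'.

un
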